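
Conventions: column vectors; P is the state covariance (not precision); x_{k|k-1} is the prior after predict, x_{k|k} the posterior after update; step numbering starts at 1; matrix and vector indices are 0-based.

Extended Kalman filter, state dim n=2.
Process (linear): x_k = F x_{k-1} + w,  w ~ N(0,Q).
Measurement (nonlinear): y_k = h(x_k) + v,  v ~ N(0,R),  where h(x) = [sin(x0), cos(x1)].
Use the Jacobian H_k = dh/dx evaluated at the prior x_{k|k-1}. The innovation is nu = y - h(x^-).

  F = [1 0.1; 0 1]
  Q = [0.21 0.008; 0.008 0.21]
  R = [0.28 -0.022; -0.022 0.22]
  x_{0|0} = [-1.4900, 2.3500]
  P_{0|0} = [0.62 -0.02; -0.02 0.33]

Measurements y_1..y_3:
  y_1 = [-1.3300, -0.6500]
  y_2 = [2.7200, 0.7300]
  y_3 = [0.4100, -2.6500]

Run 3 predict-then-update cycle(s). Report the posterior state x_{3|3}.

step 1: x^-=[-1.2550, 2.3500]  P^-=[0.8293 0.0210; 0.0210 0.5400]  H_jac=[0.3106 0.0000; 0.0000 -0.7115]  S=[0.3600 -0.0266; -0.0266 0.4933]  K=[0.7161 0.0084; -0.0397 -0.7809]  nu=[-0.3795, 0.0527]  x^+=[-1.5263, 2.3239]  P^+=[0.6450 0.0196; 0.0196 0.2402]
step 2: x^-=[-1.2939, 2.3239]  P^-=[0.8613 0.0516; 0.0516 0.4502]  H_jac=[0.2734 0.0000; 0.0000 -0.7296]  S=[0.3444 -0.0323; -0.0323 0.4597]  K=[0.6806 -0.0341; -0.0262 -0.7165]  nu=[3.6819, 1.4139]  x^+=[1.1637, 1.2143]  P^+=[0.6998 0.0308; 0.0308 0.2153]
step 3: x^-=[1.2852, 1.2143]  P^-=[0.9181 0.0603; 0.0603 0.4253]  H_jac=[0.2818 0.0000; 0.0000 -0.9371]  S=[0.3529 -0.0379; -0.0379 0.5935]  K=[0.7278 -0.0487; -0.0242 -0.6731]  nu=[-0.5495, -2.9990]  x^+=[1.0314, 3.2461]  P^+=[0.7271 0.0285; 0.0285 0.1574]

x_post = [1.0314, 3.2461]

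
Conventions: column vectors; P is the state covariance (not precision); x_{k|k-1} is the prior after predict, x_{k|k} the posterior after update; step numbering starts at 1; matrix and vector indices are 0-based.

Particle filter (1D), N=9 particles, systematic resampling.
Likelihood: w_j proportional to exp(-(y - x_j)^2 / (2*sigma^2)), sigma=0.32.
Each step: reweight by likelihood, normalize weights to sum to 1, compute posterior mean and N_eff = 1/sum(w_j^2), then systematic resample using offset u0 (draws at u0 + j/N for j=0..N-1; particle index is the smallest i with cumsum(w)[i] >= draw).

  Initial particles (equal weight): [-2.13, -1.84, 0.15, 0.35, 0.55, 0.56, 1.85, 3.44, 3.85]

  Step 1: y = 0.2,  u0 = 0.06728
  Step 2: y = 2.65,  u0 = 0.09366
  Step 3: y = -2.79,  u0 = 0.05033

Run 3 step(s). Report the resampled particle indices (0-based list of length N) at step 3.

resampled_idx = [0, 1, 1, 2, 4, 5, 6, 7, 8]

step 1: w=[0.0000, 0.0000, 0.3332, 0.3022, 0.1855, 0.1791, 0.0000, 0.0000, 0.0000]  mean=0.3581  Neff=3.7197  idx=[2, 2, 2, 3, 3, 3, 4, 5, 5]
step 2: w=[0.0000, 0.0000, 0.0000, 0.0039, 0.0039, 0.0039, 0.2861, 0.3511, 0.3511]  mean=0.5546  Neff=3.0453  idx=[6, 6, 7, 7, 7, 8, 8, 8, 8]
step 3: w=[0.1419, 0.1419, 0.1023, 0.1023, 0.1023, 0.1023, 0.1023, 0.1023, 0.1023]  mean=0.5572  Neff=8.8073  idx=[0, 1, 1, 2, 4, 5, 6, 7, 8]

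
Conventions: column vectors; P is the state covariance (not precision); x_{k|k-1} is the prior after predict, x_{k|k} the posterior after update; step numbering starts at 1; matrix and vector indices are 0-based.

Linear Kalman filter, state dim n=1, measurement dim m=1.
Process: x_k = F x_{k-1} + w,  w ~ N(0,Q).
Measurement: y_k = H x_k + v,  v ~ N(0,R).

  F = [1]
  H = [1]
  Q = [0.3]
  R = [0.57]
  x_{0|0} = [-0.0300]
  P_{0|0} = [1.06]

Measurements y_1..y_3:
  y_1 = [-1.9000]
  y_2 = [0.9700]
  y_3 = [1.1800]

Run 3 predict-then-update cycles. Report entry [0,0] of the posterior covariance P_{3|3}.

P_post[0,0] = 0.2957

step 1: x^-=[-0.0300]  P^-=[1.3600]  S=[1.9300]  K=[0.7047]  nu=[-1.8700]  x^+=[-1.3477]  P^+=[0.4017]
step 2: x^-=[-1.3477]  P^-=[0.7017]  S=[1.2717]  K=[0.5518]  nu=[2.3177]  x^+=[-0.0689]  P^+=[0.3145]
step 3: x^-=[-0.0689]  P^-=[0.6145]  S=[1.1845]  K=[0.5188]  nu=[1.2489]  x^+=[0.5790]  P^+=[0.2957]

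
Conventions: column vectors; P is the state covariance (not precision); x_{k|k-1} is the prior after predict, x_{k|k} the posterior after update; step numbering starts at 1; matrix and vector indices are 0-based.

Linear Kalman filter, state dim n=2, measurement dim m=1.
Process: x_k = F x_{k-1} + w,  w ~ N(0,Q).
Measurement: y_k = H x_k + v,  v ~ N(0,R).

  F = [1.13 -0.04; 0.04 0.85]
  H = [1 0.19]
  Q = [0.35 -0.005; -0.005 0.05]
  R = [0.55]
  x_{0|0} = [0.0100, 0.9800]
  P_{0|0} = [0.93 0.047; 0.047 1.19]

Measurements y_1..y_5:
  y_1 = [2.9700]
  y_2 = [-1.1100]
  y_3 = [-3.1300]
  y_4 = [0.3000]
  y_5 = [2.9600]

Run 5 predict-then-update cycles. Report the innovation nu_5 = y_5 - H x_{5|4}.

step 1: x^-=[-0.0279, 0.8334]  P^-=[1.5352 0.0416; 0.0416 0.9145]  S=[2.1340]  K=[0.7231; 0.1009]  nu=[2.8396]  x^+=[2.0254, 1.1200]  P^+=[0.4194 -0.1141; -0.1141 0.8927]
step 2: x^-=[2.2439, 1.0330]  P^-=[0.8972 -0.1258; -0.1258 0.6879]  S=[1.4243]  K=[0.6132; 0.0034]  nu=[-3.5501]  x^+=[0.0670, 1.0208]  P^+=[0.3617 -0.1288; -0.1288 0.6879]
step 3: x^-=[0.0348, 0.8704]  P^-=[0.8246 -0.1356; -0.1356 0.5388]  S=[1.3426]  K=[0.5950; -0.0247]  nu=[-3.3302]  x^+=[-1.9468, 0.9527]  P^+=[0.3493 -0.1158; -0.1158 0.5380]
step 4: x^-=[-2.2379, 0.7319]  P^-=[0.8073 -0.1186; -0.1186 0.4314]  S=[1.3278]  K=[0.5910; -0.0276]  nu=[2.3989]  x^+=[-0.8201, 0.6658]  P^+=[0.3435 -0.0969; -0.0969 0.4304]
step 5: x^-=[-0.9534, 0.5331]  P^-=[0.7980 -0.0971; -0.0971 0.3549]  S=[1.3240]  K=[0.5888; -0.0224]  nu=[3.8121]  x^+=[1.2913, 0.4478]  P^+=[0.3390 -0.0796; -0.0796 0.3542]

innov = [3.8121]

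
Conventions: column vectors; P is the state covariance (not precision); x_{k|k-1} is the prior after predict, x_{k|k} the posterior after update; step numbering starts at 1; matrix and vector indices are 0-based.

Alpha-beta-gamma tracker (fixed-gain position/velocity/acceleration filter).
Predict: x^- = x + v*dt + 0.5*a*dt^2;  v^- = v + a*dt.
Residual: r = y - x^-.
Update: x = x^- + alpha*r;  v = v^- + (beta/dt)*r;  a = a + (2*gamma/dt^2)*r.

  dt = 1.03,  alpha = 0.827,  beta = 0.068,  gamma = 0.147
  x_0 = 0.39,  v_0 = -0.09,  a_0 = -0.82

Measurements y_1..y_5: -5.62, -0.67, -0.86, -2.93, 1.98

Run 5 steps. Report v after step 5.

step 1: x_pred=-0.1377  r=-5.4823  x^+=-4.6716  v^+=-1.2965  a^+=-2.3393
step 2: x_pred=-7.2479  r=6.5779  x^+=-1.8080  v^+=-3.2717  a^+=-0.5164
step 3: x_pred=-5.4518  r=4.5918  x^+=-1.6544  v^+=-3.5005  a^+=0.7561
step 4: x_pred=-4.8588  r=1.9288  x^+=-3.2637  v^+=-2.5944  a^+=1.2906
step 5: x_pred=-5.2513  r=7.2313  x^+=0.7290  v^+=-0.7876  a^+=3.2946

v_post = -0.7876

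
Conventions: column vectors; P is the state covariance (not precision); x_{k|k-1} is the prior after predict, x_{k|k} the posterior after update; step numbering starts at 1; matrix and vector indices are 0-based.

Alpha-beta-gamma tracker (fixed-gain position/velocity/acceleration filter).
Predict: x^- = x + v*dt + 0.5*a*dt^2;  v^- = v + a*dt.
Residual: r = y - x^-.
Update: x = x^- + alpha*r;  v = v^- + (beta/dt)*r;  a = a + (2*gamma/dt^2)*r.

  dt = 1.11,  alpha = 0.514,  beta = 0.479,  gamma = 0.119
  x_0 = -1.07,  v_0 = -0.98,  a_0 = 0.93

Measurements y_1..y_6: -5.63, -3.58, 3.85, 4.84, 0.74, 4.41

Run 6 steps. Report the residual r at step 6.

resid = -5.7202

step 1: x_pred=-1.5849  r=-4.0451  x^+=-3.6641  v^+=-1.6933  a^+=0.1486
step 2: x_pred=-5.4521  r=1.8721  x^+=-4.4898  v^+=-0.7205  a^+=0.5102
step 3: x_pred=-4.9752  r=8.8252  x^+=-0.4391  v^+=3.6543  a^+=2.2150
step 4: x_pred=4.9817  r=-0.1417  x^+=4.9089  v^+=6.0517  a^+=2.1876
step 5: x_pred=12.9740  r=-12.2340  x^+=6.6857  v^+=3.2006  a^+=-0.1756
step 6: x_pred=10.1302  r=-5.7202  x^+=7.1900  v^+=0.5373  a^+=-1.2805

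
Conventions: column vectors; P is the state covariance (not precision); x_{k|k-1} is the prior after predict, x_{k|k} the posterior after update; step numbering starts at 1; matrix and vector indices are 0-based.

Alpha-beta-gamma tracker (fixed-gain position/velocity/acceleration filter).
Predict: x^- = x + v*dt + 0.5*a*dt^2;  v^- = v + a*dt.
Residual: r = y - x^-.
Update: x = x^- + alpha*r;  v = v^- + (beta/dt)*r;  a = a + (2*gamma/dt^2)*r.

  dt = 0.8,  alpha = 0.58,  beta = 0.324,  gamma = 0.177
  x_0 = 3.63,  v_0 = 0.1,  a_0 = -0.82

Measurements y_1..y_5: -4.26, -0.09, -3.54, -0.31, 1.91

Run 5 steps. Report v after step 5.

v_post = 4.8643

step 1: x_pred=3.4476  r=-7.7076  x^+=-1.0228  v^+=-3.6776  a^+=-5.0833
step 2: x_pred=-5.5915  r=5.5015  x^+=-2.4006  v^+=-5.5161  a^+=-2.0402
step 3: x_pred=-7.4664  r=3.9264  x^+=-5.1891  v^+=-5.5581  a^+=0.1315
step 4: x_pred=-9.5935  r=9.2835  x^+=-4.2091  v^+=-1.6931  a^+=5.2664
step 5: x_pred=-3.8782  r=5.7882  x^+=-0.5211  v^+=4.8643  a^+=8.4681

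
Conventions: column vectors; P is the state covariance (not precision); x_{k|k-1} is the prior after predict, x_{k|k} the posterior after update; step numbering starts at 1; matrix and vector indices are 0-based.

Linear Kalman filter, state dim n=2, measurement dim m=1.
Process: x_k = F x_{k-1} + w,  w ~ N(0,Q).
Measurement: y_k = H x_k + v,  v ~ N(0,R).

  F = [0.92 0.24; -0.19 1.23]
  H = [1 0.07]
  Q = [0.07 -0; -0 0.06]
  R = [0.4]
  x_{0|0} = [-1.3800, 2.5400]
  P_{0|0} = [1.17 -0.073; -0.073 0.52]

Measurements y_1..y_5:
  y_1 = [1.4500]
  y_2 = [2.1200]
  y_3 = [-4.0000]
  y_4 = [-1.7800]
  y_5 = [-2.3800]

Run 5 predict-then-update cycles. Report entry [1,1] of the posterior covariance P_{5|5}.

step 1: x^-=[-0.6600, 3.3864]  P^-=[1.0580 -0.1303; -0.1303 0.9231]  S=[1.4443]  K=[0.7262; -0.0455]  nu=[1.8730]  x^+=[0.7002, 3.3012]  P^+=[0.2963 -0.0826; -0.0826 0.9201]
step 2: x^-=[1.4365, 3.9275]  P^-=[0.3373 0.1301; 0.1301 1.5013]  S=[0.7629]  K=[0.4541; 0.3083]  nu=[0.4086]  x^+=[1.6220, 4.0535]  P^+=[0.1800 0.0233; 0.0233 1.4288]
step 3: x^-=[2.4651, 4.6776]  P^-=[0.3149 0.4156; 0.4156 2.2172]  S=[0.7840]  K=[0.4388; 0.7281]  nu=[-6.7925]  x^+=[-0.5157, -0.2681]  P^+=[0.1640 0.1651; 0.1651 1.8016]
step 4: x^-=[-0.5387, -0.2318]  P^-=[0.3855 0.6825; 0.6825 2.7143]  S=[0.8943]  K=[0.4844; 0.9756]  nu=[-1.2250]  x^+=[-1.1322, -1.4269]  P^+=[0.1756 0.2598; 0.2598 1.8631]
step 5: x^-=[-1.3841, -1.5400]  P^-=[0.4407 0.8015; 0.8015 2.7636]  S=[0.9664]  K=[0.5140; 1.0295]  nu=[-0.8881]  x^+=[-1.8406, -2.4543]  P^+=[0.1853 0.2900; 0.2900 1.7394]

P_post[1,1] = 1.7394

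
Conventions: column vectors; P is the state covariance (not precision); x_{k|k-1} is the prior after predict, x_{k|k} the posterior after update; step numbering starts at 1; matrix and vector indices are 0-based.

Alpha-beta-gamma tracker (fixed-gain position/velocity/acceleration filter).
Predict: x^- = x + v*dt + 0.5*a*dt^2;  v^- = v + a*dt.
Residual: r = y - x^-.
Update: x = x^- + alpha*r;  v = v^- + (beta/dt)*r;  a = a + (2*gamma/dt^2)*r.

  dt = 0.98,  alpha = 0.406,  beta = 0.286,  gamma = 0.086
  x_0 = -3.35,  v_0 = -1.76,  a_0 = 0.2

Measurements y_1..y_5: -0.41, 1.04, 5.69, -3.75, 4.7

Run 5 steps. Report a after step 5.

step 1: x_pred=-4.9788  r=4.5688  x^+=-3.1238  v^+=-0.2307  a^+=1.0182
step 2: x_pred=-2.8609  r=3.9009  x^+=-1.2772  v^+=1.9056  a^+=1.7169
step 3: x_pred=1.4148  r=4.2752  x^+=3.1505  v^+=4.8358  a^+=2.4825
step 4: x_pred=9.0817  r=-12.8317  x^+=3.8720  v^+=3.5239  a^+=0.1845
step 5: x_pred=7.4141  r=-2.7141  x^+=6.3121  v^+=2.9126  a^+=-0.3016

a_post = -0.3016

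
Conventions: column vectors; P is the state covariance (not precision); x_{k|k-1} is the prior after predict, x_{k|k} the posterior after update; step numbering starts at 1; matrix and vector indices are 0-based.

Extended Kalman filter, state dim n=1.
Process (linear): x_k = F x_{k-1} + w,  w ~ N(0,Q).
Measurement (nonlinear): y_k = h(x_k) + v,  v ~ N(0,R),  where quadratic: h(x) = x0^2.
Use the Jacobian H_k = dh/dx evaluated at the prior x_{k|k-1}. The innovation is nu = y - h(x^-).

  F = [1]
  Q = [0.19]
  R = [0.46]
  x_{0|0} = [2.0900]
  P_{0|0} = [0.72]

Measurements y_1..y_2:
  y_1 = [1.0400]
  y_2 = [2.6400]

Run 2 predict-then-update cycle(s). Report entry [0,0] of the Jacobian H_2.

step 1: x^-=[2.0900]  P^-=[0.9100]  H_jac=[4.1800]  S=[16.3599]  K=[0.2325]  nu=[-3.3281]  x^+=[1.3162]  P^+=[0.0256]
step 2: x^-=[1.3162]  P^-=[0.2156]  H_jac=[2.6324]  S=[1.9539]  K=[0.2904]  nu=[0.9076]  x^+=[1.5798]  P^+=[0.0508]

H_jac[0,0] = 2.6324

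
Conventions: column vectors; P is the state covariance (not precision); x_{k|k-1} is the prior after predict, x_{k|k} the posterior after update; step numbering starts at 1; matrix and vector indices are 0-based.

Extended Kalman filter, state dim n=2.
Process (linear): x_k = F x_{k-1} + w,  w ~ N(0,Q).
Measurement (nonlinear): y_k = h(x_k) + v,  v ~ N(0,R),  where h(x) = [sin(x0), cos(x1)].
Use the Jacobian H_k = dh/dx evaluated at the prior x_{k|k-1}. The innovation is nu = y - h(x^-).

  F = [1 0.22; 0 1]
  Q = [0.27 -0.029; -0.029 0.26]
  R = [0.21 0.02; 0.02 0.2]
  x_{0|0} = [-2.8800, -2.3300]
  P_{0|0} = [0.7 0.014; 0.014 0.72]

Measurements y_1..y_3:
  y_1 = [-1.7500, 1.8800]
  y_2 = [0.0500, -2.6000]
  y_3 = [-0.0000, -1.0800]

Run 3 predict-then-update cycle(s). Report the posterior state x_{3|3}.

x_post = [-0.1083, 2.9071]

step 1: x^-=[-3.3926, -2.3300]  P^-=[1.0110 0.1434; 0.1434 0.9800]  H_jac=[-0.9687 0.0000; 0.0000 0.7254]  S=[1.1586 -0.0808; -0.0808 0.7157]  K=[-0.8417 0.0504; -0.0511 0.9876]  nu=[-1.9984, 2.5683]  x^+=[-1.5812, 0.3084]  P^+=[0.1814 -0.0093; -0.0093 0.2709]
step 2: x^-=[-1.5133, 0.3084]  P^-=[0.4605 0.0213; 0.0213 0.5309]  H_jac=[0.0575 0.0000; 0.0000 -0.3035]  S=[0.2115 0.0196; 0.0196 0.2489]  K=[0.1284 -0.0361; 0.0663 -0.6526]  nu=[1.0483, -3.5528]  x^+=[-1.2505, 2.6966]  P^+=[0.4568 0.0153; 0.0153 0.4256]
step 3: x^-=[-0.6573, 2.6966]  P^-=[0.7542 0.0799; 0.0799 0.6856]  H_jac=[0.7916 0.0000; 0.0000 -0.4305]  S=[0.6826 -0.0072; -0.0072 0.3270]  K=[0.8737 -0.0859; 0.0832 -0.9006]  nu=[0.6110, -0.1774]  x^+=[-0.1083, 2.9071]  P^+=[0.2296 -0.0007; -0.0007 0.4146]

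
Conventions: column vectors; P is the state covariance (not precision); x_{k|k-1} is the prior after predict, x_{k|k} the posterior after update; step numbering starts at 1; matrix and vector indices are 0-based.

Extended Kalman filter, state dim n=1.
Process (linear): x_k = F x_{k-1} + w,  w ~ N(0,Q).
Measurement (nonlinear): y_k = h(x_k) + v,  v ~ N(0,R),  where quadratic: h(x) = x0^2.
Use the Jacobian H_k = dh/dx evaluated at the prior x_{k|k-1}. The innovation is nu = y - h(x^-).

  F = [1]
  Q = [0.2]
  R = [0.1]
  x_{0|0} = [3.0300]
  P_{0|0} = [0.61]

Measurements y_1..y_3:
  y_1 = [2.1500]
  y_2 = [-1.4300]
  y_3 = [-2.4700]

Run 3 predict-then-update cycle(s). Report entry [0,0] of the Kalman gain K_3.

K[0,0] = 0.6239

step 1: x^-=[3.0300]  P^-=[0.8100]  H_jac=[6.0600]  S=[29.8461]  K=[0.1645]  nu=[-7.0309]  x^+=[1.8737]  P^+=[0.0027]
step 2: x^-=[1.8737]  P^-=[0.2027]  H_jac=[3.7473]  S=[2.9466]  K=[0.2578]  nu=[-4.9406]  x^+=[0.6000]  P^+=[0.0069]
step 3: x^-=[0.6000]  P^-=[0.2069]  H_jac=[1.2000]  S=[0.3979]  K=[0.6239]  nu=[-2.8300]  x^+=[-1.1657]  P^+=[0.0520]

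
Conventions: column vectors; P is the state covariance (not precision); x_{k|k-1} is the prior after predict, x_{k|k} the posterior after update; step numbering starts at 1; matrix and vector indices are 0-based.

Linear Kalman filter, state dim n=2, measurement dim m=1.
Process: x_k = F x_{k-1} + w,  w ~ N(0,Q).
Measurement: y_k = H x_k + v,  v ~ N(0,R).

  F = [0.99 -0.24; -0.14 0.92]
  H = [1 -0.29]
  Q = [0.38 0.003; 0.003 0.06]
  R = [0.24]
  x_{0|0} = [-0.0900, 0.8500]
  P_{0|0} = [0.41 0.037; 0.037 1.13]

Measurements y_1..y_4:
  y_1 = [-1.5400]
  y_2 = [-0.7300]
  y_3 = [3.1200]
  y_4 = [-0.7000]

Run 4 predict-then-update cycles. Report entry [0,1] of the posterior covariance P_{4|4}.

step 1: x^-=[-0.2931, 0.7946]  P^-=[0.8293 -0.2684; -0.2684 1.0149]  S=[1.3104]  K=[0.6923; -0.4294]  nu=[-1.0165]  x^+=[-0.9968, 1.2311]  P^+=[0.2013 0.1212; 0.1212 0.7733]
step 2: x^-=[-1.2823, 1.2722]  P^-=[0.5642 -0.0812; -0.0812 0.6872]  S=[0.9091]  K=[0.6465; -0.3085]  nu=[0.9212]  x^+=[-0.6867, 0.9879]  P^+=[0.1842 0.1002; 0.1002 0.6007]
step 3: x^-=[-0.9169, 1.0050]  P^-=[0.5476 -0.0606; -0.0606 0.5462]  S=[0.8686]  K=[0.6506; -0.2521]  nu=[4.3284]  x^+=[1.8991, -0.0862]  P^+=[0.1799 0.0819; 0.0819 0.4910]
step 4: x^-=[1.9008, -0.3452]  P^-=[0.5457 -0.0530; -0.0530 0.4580]  S=[0.8549]  K=[0.6562; -0.2174]  nu=[-2.7009]  x^+=[0.1284, 0.2419]  P^+=[0.1775 0.0689; 0.0689 0.4176]

P_post[0,1] = 0.0689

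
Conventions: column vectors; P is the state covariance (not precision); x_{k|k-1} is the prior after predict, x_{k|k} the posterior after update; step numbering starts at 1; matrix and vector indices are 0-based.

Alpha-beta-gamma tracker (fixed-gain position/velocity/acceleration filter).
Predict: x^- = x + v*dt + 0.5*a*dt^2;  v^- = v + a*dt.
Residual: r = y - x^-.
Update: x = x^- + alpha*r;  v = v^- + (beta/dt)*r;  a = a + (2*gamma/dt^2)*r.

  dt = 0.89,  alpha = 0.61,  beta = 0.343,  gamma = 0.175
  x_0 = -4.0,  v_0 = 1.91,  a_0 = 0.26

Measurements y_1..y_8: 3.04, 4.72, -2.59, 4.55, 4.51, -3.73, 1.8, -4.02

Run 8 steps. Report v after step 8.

step 1: x_pred=-2.1971  r=5.2371  x^+=0.9975  v^+=4.1598  a^+=2.5741
step 2: x_pred=5.7192  r=-0.9992  x^+=5.1097  v^+=6.0656  a^+=2.1326
step 3: x_pred=11.3527  r=-13.9427  x^+=2.8477  v^+=2.5902  a^+=-4.0282
step 4: x_pred=3.5576  r=0.9924  x^+=4.1630  v^+=-0.6124  a^+=-3.5897
step 5: x_pred=2.1962  r=2.3138  x^+=3.6076  v^+=-2.9155  a^+=-2.5673
step 6: x_pred=-0.0039  r=-3.7261  x^+=-2.2768  v^+=-6.6364  a^+=-4.2137
step 7: x_pred=-9.8520  r=11.6520  x^+=-2.7443  v^+=-5.8960  a^+=0.9349
step 8: x_pred=-7.6214  r=3.6014  x^+=-5.4246  v^+=-3.6759  a^+=2.5262

v_post = -3.6759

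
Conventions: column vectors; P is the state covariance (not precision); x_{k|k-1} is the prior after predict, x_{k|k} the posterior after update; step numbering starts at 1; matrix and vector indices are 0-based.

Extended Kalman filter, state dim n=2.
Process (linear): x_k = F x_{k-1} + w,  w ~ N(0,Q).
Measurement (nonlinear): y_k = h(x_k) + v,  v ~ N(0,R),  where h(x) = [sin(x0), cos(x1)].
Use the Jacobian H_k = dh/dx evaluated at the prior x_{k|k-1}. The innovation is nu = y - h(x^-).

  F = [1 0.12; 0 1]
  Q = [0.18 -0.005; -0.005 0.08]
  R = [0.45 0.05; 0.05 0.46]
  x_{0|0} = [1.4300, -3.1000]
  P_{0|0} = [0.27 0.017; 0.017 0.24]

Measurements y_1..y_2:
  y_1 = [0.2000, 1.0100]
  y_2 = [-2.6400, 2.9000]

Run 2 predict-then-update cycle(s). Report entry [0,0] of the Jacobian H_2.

H_jac[0,0] = 0.9442

step 1: x^-=[1.0580, -3.1000]  P^-=[0.4575 0.0408; 0.0408 0.3200]  H_jac=[0.4906 0.0000; 0.0000 0.0416]  S=[0.5601 0.0508; 0.0508 0.4606]  K=[0.4045 -0.0410; 0.0334 0.0252]  nu=[-0.6714, 2.0091]  x^+=[0.7042, -3.0718]  P^+=[0.3668 0.0332; 0.0332 0.3190]
step 2: x^-=[0.3355, -3.0718]  P^-=[0.5594 0.0665; 0.0665 0.3990]  H_jac=[0.9442 0.0000; 0.0000 0.0697]  S=[0.9487 0.0544; 0.0544 0.4619]  K=[0.5599 -0.0559; 0.0632 0.0528]  nu=[-2.9693, 3.8976]  x^+=[-1.5448, -3.0538]  P^+=[0.2639 0.0329; 0.0329 0.3936]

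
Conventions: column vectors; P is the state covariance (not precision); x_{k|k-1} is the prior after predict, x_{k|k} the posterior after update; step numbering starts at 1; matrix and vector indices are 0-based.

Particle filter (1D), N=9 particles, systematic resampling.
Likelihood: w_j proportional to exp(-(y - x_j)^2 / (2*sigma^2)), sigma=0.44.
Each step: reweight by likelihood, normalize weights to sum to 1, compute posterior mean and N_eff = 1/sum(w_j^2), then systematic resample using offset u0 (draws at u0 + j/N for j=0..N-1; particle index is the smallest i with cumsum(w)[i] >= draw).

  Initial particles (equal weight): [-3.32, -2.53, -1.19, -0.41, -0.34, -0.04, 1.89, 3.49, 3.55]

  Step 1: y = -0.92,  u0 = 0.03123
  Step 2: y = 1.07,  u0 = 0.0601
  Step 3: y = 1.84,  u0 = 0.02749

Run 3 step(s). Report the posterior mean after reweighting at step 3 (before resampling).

step 1: w=[0.0000, 0.0007, 0.4371, 0.2695, 0.2213, 0.0714, 0.0000, 0.0000, 0.0000]  mean=-0.7104  Neff=3.1469  idx=[2, 2, 2, 2, 3, 3, 3, 4, 4]
step 2: w=[0.0001, 0.0001, 0.0001, 0.0001, 0.1569, 0.1569, 0.1569, 0.2645, 0.2645]  mean=-0.3732  Neff=4.6779  idx=[4, 5, 5, 6, 7, 7, 7, 8, 8]
step 3: w=[0.0661, 0.0661, 0.0661, 0.0661, 0.1472, 0.1472, 0.1472, 0.1472, 0.1472]  mean=-0.3585  Neff=7.9540  idx=[0, 2, 3, 4, 5, 6, 6, 7, 8]

post_mean = -0.3585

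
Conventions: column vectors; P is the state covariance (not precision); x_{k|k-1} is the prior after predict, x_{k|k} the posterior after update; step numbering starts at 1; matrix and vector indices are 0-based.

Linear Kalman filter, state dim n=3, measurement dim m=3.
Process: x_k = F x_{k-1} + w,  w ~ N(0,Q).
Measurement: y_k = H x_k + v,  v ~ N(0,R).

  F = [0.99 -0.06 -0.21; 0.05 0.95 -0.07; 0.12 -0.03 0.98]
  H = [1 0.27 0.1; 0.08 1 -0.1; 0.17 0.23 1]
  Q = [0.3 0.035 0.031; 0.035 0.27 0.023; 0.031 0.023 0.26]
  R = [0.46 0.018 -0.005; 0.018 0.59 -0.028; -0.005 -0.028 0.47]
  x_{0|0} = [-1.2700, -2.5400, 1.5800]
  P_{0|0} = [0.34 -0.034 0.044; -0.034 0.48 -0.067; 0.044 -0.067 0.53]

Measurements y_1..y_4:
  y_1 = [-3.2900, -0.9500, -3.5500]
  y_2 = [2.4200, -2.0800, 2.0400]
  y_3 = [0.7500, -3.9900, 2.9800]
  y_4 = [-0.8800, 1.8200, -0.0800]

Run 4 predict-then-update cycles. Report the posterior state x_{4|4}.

x_post = [-0.1473, -0.5762, 1.0274]

step 1: x^-=[-1.4367, -2.5871, 1.4722]  P^-=[0.6424 0.0100 0.0095; 0.0100 0.7120 -0.0896; 0.0095 -0.0896 0.7889]  S=[1.1646 0.2565 0.2135; 0.2565 1.3334 -0.0194; 0.2135 -0.0194 1.2779]  K=[0.5691 -0.0642 -0.0013; 0.0368 0.5351 0.0614; -0.0315 -0.1109 0.6060]  nu=[-1.3020, 1.8993, -4.1829]  x^+=[-2.2940, -1.8754, -1.2323]  P^+=[0.2788 -0.0536 -0.0368; -0.0536 0.3140 -0.0494; -0.0368 -0.0494 0.3057]
step 2: x^-=[-1.8997, -1.8101, -1.4267]  P^-=[0.6082 -0.0022 -0.0284; -0.0022 0.5573 -0.0589; -0.0284 -0.0589 0.5526]  S=[1.1043 0.2076 0.1415; 0.2076 1.1686 -0.0066; 0.1415 -0.0066 1.0327]  K=[0.5590 -0.0572 -0.0048; 0.0309 0.4767 0.0655; -0.0402 -0.0896 0.5222]  nu=[4.9511, -0.2606, 4.2060]  x^+=[0.8627, -1.5059, 0.5942]  P^+=[0.2733 -0.0493 -0.0386; -0.0493 0.2800 -0.0387; -0.0386 -0.0387 0.2636]
step 3: x^-=[0.8196, -1.4290, 0.7310]  P^-=[0.6014 0.0009 -0.0229; 0.0009 0.5254 -0.0447; -0.0229 -0.0447 0.5109]  S=[1.0983 0.2026 0.1448; 0.2026 1.1338 0.0050; 0.1448 0.0050 0.9978]  K=[0.5558 -0.0541 -0.0007; 0.0316 0.4615 0.0696; -0.0366 -0.0818 0.5036]  nu=[0.2431, -2.5534, 2.4383]  x^+=[1.0912, -2.4300, 2.1587]  P^+=[0.2711 -0.0473 -0.0368; -0.0473 0.2712 -0.0347; -0.0368 -0.0347 0.2534]
step 4: x^-=[0.7728, -2.4051, 2.3194]  P^-=[0.5979 0.0021 -0.0197; 0.0021 0.5171 -0.0397; -0.0197 -0.0397 0.5012]  S=[1.0957 0.2015 0.1478; 0.2015 1.1245 0.0093; 0.1478 0.0093 0.9911]  K=[0.5541 -0.0531 0.0011; 0.0320 0.4572 0.0712; -0.0348 -0.0792 0.4991]  nu=[-1.2353, 4.3952, -1.9776]  x^+=[-0.1473, -0.5762, 1.0274]  P^+=[0.2701 -0.0466 -0.0360; -0.0466 0.2687 -0.0334; -0.0360 -0.0334 0.2507]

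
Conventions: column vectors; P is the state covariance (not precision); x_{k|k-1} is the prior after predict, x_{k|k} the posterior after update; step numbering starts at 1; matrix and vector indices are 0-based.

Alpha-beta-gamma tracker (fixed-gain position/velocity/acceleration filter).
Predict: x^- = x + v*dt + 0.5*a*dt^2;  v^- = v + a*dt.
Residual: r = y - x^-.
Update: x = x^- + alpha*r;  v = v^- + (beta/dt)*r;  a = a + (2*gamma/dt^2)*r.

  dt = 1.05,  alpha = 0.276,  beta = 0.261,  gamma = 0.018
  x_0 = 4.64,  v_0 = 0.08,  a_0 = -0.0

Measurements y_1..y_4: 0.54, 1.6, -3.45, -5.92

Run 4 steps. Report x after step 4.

step 1: x_pred=4.7240  r=-4.1840  x^+=3.5692  v^+=-0.9600  a^+=-0.1366
step 2: x_pred=2.4859  r=-0.8859  x^+=2.2414  v^+=-1.3237  a^+=-0.1655
step 3: x_pred=0.7603  r=-4.2103  x^+=-0.4018  v^+=-2.5441  a^+=-0.3030
step 4: x_pred=-3.2401  r=-2.6799  x^+=-3.9797  v^+=-3.5284  a^+=-0.3905

x_post = -3.9797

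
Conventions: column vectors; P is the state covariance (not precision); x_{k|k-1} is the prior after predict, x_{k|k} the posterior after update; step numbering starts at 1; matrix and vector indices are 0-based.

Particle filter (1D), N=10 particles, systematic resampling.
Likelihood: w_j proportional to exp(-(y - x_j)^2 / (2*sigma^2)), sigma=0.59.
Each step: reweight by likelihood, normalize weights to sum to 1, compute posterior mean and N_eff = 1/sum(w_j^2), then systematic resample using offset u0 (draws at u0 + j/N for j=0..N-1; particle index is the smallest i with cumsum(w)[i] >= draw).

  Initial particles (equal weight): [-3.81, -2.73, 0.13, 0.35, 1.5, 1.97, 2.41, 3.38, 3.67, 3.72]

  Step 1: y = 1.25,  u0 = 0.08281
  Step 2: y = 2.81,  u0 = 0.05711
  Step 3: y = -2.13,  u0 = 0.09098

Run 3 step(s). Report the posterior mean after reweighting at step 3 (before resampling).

post_mean = 1.5051

step 1: w=[0.0000, 0.0000, 0.0820, 0.1552, 0.4541, 0.2359, 0.0719, 0.0007, 0.0001, 0.0001]  mean=1.3873  Neff=3.3575  idx=[3, 3, 4, 4, 4, 4, 4, 5, 5, 6]
step 2: w=[0.0001, 0.0001, 0.0437, 0.0437, 0.0437, 0.0437, 0.0437, 0.1865, 0.1865, 0.4084]  mean=2.0467  Neff=4.0670  idx=[3, 5, 7, 7, 8, 8, 9, 9, 9, 9]
step 3: w=[0.4946, 0.4946, 0.0027, 0.0027, 0.0027, 0.0027, 0.0000, 0.0000, 0.0000, 0.0000]  mean=1.5051  Neff=2.0436  idx=[0, 0, 0, 0, 0, 1, 1, 1, 1, 2]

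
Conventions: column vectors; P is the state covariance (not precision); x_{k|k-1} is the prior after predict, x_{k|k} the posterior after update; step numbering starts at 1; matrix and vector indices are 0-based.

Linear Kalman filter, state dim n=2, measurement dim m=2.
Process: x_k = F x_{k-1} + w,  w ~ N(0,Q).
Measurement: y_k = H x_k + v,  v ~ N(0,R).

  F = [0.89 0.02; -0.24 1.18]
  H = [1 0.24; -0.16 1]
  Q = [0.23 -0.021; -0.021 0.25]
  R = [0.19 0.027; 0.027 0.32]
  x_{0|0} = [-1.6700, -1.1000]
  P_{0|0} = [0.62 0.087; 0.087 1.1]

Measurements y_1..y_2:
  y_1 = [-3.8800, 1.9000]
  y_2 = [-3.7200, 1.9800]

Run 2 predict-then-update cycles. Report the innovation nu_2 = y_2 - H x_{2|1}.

innov = [-0.9627, -0.4501]

step 1: x^-=[-1.5083, -0.8972]  P^-=[0.7246 -0.0365; -0.0365 1.7681]  S=[0.9989 0.3003; 0.3003 2.1183]  K=[0.7711 -0.1813; 0.1426 0.8172]  nu=[-2.1564, 2.5559]  x^+=[-3.6345, 0.8840]  P^+=[0.1450 -0.0140; -0.0140 0.2631]
step 2: x^-=[-3.2170, 1.9154]  P^-=[0.3444 -0.0604; -0.0604 0.6326]  S=[0.5419 0.0657; 0.0657 0.9808]  K=[0.6282 -0.1598; 0.0901 0.6489]  nu=[-0.9627, -0.4501]  x^+=[-3.7499, 1.5366]  P^+=[0.1187 -0.0152; -0.0152 0.2076]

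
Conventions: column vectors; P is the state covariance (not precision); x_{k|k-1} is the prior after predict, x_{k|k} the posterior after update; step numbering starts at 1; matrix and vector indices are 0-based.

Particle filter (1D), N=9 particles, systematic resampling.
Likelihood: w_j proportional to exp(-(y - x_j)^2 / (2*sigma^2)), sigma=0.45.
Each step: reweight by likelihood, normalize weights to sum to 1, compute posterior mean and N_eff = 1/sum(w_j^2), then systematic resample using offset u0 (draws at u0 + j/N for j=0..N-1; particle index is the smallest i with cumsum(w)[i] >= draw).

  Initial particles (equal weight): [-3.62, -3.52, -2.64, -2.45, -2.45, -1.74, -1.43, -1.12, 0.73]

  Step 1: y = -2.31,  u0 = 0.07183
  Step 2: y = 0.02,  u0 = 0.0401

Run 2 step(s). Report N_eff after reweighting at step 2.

step 1: w=[0.0043, 0.0081, 0.2290, 0.2855, 0.2855, 0.1343, 0.0443, 0.0091, 0.0000]  mean=-2.3546  Neff=4.2447  idx=[2, 2, 3, 3, 3, 4, 4, 5, 6]
step 2: w=[0.0000, 0.0000, 0.0000, 0.0000, 0.0000, 0.0000, 0.0000, 0.0789, 0.9208]  mean=-1.4547  Neff=1.1707  idx=[7, 8, 8, 8, 8, 8, 8, 8, 8]

N_eff = 1.1707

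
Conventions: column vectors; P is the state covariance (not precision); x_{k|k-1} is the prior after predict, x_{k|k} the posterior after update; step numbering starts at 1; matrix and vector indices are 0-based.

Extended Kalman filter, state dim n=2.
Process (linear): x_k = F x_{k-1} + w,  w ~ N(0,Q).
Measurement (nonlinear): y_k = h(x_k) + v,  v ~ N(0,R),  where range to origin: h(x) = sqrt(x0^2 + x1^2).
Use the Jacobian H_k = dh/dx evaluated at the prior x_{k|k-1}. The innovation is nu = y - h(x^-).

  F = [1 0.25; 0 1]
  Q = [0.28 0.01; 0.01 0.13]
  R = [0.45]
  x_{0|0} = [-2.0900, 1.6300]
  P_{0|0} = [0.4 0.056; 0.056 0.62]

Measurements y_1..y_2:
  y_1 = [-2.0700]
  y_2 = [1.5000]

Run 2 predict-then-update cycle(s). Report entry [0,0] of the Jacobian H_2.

H_jac[0,0] = 0.9764

step 1: x^-=[-1.6825, 1.6300]  P^-=[0.7468 0.2210; 0.2210 0.7500]  H_jac=[-0.7182 0.6958]  S=[0.9774]  K=[-0.3914; 0.3715]  nu=[-4.4126]  x^+=[0.0445, -0.0093]  P^+=[0.5970 0.3631; 0.3631 0.6151]
step 2: x^-=[0.0422, -0.0093]  P^-=[1.0970 0.5269; 0.5269 0.7451]  H_jac=[0.9764 -0.2161]  S=[1.3082]  K=[0.7317; 0.2702]  nu=[1.4568]  x^+=[1.1081, 0.3842]  P^+=[0.3966 0.2683; 0.2683 0.6496]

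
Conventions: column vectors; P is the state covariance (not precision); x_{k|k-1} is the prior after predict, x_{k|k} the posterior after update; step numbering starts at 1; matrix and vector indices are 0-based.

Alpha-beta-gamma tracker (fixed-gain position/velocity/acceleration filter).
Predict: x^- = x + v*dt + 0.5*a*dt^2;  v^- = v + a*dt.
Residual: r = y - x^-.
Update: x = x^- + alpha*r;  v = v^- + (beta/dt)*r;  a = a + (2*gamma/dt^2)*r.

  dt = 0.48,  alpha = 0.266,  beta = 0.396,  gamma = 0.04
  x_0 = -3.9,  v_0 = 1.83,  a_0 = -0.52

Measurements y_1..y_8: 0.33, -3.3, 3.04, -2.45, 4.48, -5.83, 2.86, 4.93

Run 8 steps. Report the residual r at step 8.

step 1: x_pred=-3.0815  r=3.4115  x^+=-2.1740  v^+=4.3949  a^+=0.6645
step 2: x_pred=0.0121  r=-3.3121  x^+=-0.8689  v^+=1.9814  a^+=-0.4855
step 3: x_pred=0.0262  r=3.0138  x^+=0.8279  v^+=4.2348  a^+=0.5610
step 4: x_pred=2.9252  r=-5.3752  x^+=1.4954  v^+=0.0695  a^+=-1.3054
step 5: x_pred=1.3784  r=3.1016  x^+=2.2034  v^+=2.0018  a^+=-0.2285
step 6: x_pred=3.1379  r=-8.9679  x^+=0.7525  v^+=-5.5064  a^+=-3.3423
step 7: x_pred=-2.2757  r=5.1357  x^+=-0.9096  v^+=-2.8738  a^+=-1.5591
step 8: x_pred=-2.4686  r=7.3986  x^+=-0.5006  v^+=2.4817  a^+=1.0099

resid = 7.3986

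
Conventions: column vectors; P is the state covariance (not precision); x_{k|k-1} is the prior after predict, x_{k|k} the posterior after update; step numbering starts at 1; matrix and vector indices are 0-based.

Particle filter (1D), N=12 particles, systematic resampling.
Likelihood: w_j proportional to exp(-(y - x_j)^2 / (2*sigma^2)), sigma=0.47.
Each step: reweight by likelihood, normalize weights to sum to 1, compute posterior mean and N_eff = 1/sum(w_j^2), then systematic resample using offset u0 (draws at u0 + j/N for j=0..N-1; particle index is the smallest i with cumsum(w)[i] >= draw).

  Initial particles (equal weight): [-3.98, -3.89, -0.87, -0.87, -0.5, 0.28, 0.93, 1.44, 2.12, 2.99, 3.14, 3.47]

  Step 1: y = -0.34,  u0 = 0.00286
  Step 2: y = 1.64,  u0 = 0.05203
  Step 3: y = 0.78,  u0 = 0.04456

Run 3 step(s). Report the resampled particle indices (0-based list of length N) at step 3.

resampled_idx = [0, 1, 2, 3, 4, 5, 6, 7, 8, 9, 10, 11]

step 1: w=[0.0000, 0.0000, 0.2163, 0.2163, 0.3854, 0.1711, 0.0106, 0.0003, 0.0000, 0.0000, 0.0000, 0.0000]  mean=-0.5108  Neff=3.6833  idx=[2, 2, 2, 3, 3, 3, 4, 4, 4, 4, 5, 5]
step 2: w=[0.0000, 0.0000, 0.0000, 0.0000, 0.0000, 0.0000, 0.0010, 0.0010, 0.0010, 0.0010, 0.4979, 0.4979]  mean=0.2766  Neff=2.0171  idx=[10, 10, 10, 10, 10, 10, 11, 11, 11, 11, 11, 11]
step 3: w=[0.0833, 0.0833, 0.0833, 0.0833, 0.0833, 0.0833, 0.0833, 0.0833, 0.0833, 0.0833, 0.0833, 0.0833]  mean=0.2800  Neff=12.0000  idx=[0, 1, 2, 3, 4, 5, 6, 7, 8, 9, 10, 11]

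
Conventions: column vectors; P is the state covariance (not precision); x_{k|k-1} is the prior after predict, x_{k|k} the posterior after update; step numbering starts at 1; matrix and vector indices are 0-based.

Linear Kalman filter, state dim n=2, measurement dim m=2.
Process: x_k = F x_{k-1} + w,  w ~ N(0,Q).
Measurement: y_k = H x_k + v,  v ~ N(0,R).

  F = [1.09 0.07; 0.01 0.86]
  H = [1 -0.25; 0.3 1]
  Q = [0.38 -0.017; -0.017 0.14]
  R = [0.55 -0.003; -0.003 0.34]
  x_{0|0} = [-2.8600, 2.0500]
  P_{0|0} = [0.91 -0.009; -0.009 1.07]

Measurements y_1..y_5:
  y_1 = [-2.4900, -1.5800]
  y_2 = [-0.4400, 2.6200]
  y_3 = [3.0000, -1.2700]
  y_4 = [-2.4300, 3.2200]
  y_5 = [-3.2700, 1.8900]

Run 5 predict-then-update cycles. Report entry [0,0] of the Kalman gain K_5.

step 1: x^-=[-2.9739, 1.7344]  P^-=[1.4650 0.0489; 0.0489 0.9313]  S=[2.0488 0.2489; 0.2489 1.4325]  K=[0.6821 0.2224; -0.1737 0.6905]  nu=[0.9175, -2.4222]  x^+=[-2.8869, -0.0976]  P^+=[0.3655 -0.0361; -0.0361 0.2461]
step 2: x^-=[-3.1535, -0.1128]  P^-=[0.8099 -0.0320; -0.0320 0.3215]  S=[1.3960 0.1300; 0.1300 0.7151]  K=[0.5680 0.1917; -0.1232 0.4585]  nu=[2.6853, 3.6789]  x^+=[-0.9228, 1.2430]  P^+=[0.3049 -0.0280; -0.0280 0.1646]
step 3: x^-=[-0.9188, 1.0597]  P^-=[0.7387 -0.0300; -0.0300 0.2613]  S=[1.3201 0.1255; 0.1255 0.6498]  K=[0.5473 0.1891; -0.1112 0.4098]  nu=[4.1838, -2.0541]  x^+=[0.9825, -0.2472]  P^+=[0.2941 -0.0256; -0.0256 0.1473]
step 4: x^-=[1.0536, -0.2027]  P^-=[0.7262 -0.0289; -0.0289 0.2486]  S=[1.3062 0.1260; 0.1260 0.6366]  K=[0.5432 0.1893; -0.1081 0.3982]  nu=[-3.5343, 3.1067]  x^+=[-0.2782, 1.4165]  P^+=[0.2920 -0.0249; -0.0249 0.1432]
step 5: x^-=[-0.2041, 1.2154]  P^-=[0.7238 -0.0285; -0.0285 0.2455]  S=[1.3034 0.1264; 0.1264 0.6335]  K=[0.5424 0.1895; -0.1073 0.3954]  nu=[-2.7621, 0.7358]  x^+=[-1.5628, 1.8028]  P^+=[0.2916 -0.0247; -0.0247 0.1422]

K[0,0] = 0.5424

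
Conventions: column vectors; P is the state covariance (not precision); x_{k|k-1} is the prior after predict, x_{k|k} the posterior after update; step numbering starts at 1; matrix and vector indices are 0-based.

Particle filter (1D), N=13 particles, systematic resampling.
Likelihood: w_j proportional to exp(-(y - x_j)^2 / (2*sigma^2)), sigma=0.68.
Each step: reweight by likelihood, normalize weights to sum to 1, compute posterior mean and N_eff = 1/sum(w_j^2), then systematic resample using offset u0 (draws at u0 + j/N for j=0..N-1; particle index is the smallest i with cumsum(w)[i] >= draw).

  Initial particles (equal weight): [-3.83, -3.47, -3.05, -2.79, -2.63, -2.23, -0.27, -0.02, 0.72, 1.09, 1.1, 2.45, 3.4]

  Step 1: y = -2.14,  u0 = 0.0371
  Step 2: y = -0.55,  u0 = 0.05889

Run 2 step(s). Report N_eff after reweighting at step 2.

N_eff = 6.0485

step 1: w=[0.0151, 0.0488, 0.1349, 0.2091, 0.2547, 0.3273, 0.0075, 0.0026, 0.0000, 0.0000, 0.0000, 0.0000, 0.0000]  mean=-2.6236  Neff=4.2262  idx=[1, 2, 2, 3, 3, 4, 4, 4, 4, 5, 5, 5, 5]
step 2: w=[0.0004, 0.0049, 0.0049, 0.0185, 0.0185, 0.0391, 0.0391, 0.0391, 0.0391, 0.1990, 0.1990, 0.1990, 0.1990]  mean=-2.3219  Neff=6.0485  idx=[5, 7, 9, 9, 9, 10, 10, 10, 11, 11, 12, 12, 12]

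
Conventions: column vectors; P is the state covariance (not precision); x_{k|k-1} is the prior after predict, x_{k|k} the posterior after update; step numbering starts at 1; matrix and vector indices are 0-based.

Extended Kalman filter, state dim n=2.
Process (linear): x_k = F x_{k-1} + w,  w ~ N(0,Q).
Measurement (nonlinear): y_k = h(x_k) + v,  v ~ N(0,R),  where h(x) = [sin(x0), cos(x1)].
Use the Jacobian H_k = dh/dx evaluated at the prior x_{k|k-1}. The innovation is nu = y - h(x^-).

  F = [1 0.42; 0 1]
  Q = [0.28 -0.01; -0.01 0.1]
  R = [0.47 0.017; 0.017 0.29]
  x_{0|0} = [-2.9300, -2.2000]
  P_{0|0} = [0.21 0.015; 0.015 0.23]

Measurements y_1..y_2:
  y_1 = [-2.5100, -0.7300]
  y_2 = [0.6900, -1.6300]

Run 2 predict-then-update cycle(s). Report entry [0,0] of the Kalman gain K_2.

K[0,0] = -0.5780

step 1: x^-=[-3.8540, -2.2000]  P^-=[0.5432 0.1016; 0.1016 0.3300]  H_jac=[-0.7568 0.0000; 0.0000 0.8085]  S=[0.7811 -0.0452; -0.0452 0.5057]  K=[-0.5196 0.1160; -0.0683 0.5215]  nu=[-3.1637, -0.1415]  x^+=[-2.2267, -2.0578]  P^+=[0.3201 0.0307; 0.0307 0.1856]
step 2: x^-=[-3.0910, -2.0578]  P^-=[0.6586 0.0987; 0.0987 0.2856]  H_jac=[-0.9987 0.0000; 0.0000 0.8838]  S=[1.1269 -0.0701; -0.0701 0.5131]  K=[-0.5780 0.0910; -0.0573 0.4841]  nu=[0.7406, -1.1621]  x^+=[-3.6248, -2.6628]  P^+=[0.2705 0.0187; 0.0187 0.1578]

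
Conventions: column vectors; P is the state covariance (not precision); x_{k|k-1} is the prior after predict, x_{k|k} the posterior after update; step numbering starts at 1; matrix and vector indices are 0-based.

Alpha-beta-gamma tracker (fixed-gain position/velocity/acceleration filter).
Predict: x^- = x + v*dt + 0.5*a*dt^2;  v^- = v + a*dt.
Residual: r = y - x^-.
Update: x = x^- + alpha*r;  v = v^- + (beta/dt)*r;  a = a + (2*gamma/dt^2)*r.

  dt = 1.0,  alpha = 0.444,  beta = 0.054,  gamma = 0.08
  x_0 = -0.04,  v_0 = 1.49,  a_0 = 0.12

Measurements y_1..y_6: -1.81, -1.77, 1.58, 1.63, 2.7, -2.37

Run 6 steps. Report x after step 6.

step 1: x_pred=1.5100  r=-3.3200  x^+=0.0359  v^+=1.4307  a^+=-0.4112
step 2: x_pred=1.2610  r=-3.0310  x^+=-0.0847  v^+=0.8558  a^+=-0.8962
step 3: x_pred=0.3230  r=1.2570  x^+=0.8811  v^+=0.0276  a^+=-0.6950
step 4: x_pred=0.5611  r=1.0689  x^+=1.0357  v^+=-0.6098  a^+=-0.5240
step 5: x_pred=0.1639  r=2.5361  x^+=1.2899  v^+=-0.9969  a^+=-0.1183
step 6: x_pred=0.2339  r=-2.6039  x^+=-0.9222  v^+=-1.2557  a^+=-0.5349

x_post = -0.9222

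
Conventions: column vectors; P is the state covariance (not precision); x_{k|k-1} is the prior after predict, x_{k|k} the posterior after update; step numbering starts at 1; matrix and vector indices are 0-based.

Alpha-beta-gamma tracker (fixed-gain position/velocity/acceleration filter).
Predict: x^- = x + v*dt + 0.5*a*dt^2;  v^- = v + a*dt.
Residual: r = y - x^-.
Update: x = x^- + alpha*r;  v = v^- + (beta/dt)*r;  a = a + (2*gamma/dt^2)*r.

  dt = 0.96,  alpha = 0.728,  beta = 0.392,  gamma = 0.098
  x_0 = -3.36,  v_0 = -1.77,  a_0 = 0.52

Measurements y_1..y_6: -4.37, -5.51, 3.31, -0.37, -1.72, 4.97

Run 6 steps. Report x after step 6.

step 1: x_pred=-4.8196  r=0.4496  x^+=-4.4923  v^+=-1.0872  a^+=0.6156
step 2: x_pred=-5.2523  r=-0.2577  x^+=-5.4399  v^+=-0.6014  a^+=0.5608
step 3: x_pred=-5.7589  r=9.0689  x^+=0.8433  v^+=3.6401  a^+=2.4895
step 4: x_pred=5.4849  r=-5.8549  x^+=1.2225  v^+=3.6393  a^+=1.2443
step 5: x_pred=5.2896  r=-7.0096  x^+=0.1866  v^+=1.9716  a^+=-0.2464
step 6: x_pred=1.9658  r=3.0042  x^+=4.1529  v^+=2.9617  a^+=0.3925

x_post = 4.1529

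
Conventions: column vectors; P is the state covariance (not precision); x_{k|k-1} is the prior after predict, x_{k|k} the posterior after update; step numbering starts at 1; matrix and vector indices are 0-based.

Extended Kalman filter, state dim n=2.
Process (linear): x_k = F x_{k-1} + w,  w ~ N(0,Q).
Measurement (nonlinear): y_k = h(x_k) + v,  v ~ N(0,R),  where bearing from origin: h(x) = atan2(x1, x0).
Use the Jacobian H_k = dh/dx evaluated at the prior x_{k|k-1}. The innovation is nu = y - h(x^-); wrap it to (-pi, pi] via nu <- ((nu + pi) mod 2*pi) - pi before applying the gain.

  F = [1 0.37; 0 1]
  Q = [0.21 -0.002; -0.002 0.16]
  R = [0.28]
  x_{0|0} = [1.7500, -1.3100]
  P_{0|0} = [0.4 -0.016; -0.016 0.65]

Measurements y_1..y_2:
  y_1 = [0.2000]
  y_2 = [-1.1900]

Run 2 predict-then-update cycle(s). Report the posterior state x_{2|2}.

x_post = [1.2996, -1.2378]

step 1: x^-=[1.2653, -1.3100]  P^-=[0.6871 0.2225; 0.2225 0.8100]  H_jac=[0.3949 0.3814]  S=[0.5721]  K=[0.6227; 0.6937]  nu=[1.0028]  x^+=[1.8897, -0.6144]  P^+=[0.4653 -0.0246; -0.0246 0.5347]
step 2: x^-=[1.6624, -0.6144]  P^-=[0.7303 0.1712; 0.1712 0.6947]  H_jac=[0.1956 0.5292]  S=[0.5380]  K=[0.4339; 0.7457]  nu=[-0.8360]  x^+=[1.2996, -1.2378]  P^+=[0.6290 -0.0029; -0.0029 0.3956]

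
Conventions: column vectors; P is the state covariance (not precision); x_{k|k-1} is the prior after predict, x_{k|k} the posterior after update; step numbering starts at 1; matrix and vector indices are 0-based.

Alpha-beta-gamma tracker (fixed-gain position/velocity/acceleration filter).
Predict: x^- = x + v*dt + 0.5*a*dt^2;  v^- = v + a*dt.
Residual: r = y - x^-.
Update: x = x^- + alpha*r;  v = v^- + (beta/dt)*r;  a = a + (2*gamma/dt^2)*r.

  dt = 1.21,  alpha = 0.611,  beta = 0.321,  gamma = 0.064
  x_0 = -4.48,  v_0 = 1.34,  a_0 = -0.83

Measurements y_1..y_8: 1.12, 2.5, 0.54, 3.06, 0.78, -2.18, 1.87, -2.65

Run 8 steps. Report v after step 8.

v_post = -1.6243

step 1: x_pred=-3.4662  r=4.5862  x^+=-0.6640  v^+=1.5524  a^+=-0.4290
step 2: x_pred=0.9003  r=1.5997  x^+=1.8777  v^+=1.4576  a^+=-0.2892
step 3: x_pred=3.4297  r=-2.8897  x^+=1.6641  v^+=0.3411  a^+=-0.5418
step 4: x_pred=1.6802  r=1.3798  x^+=2.5232  v^+=0.0515  a^+=-0.4212
step 5: x_pred=2.2773  r=-1.4973  x^+=1.3624  v^+=-0.8553  a^+=-0.5521
step 6: x_pred=-0.0767  r=-2.1033  x^+=-1.3618  v^+=-2.0813  a^+=-0.7360
step 7: x_pred=-4.4190  r=6.2890  x^+=-0.5764  v^+=-1.3035  a^+=-0.1862
step 8: x_pred=-2.2899  r=-0.3601  x^+=-2.5099  v^+=-1.6243  a^+=-0.2176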